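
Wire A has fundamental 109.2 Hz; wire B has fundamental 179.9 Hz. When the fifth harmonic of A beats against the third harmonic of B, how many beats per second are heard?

6.3 Hz

Fifth harmonic of the first: 5·109.2 = 546.0 Hz.
Third harmonic of the second: 3·179.9 = 539.7 Hz.
f_beat = |546.0 − 539.7| = 6.3 Hz.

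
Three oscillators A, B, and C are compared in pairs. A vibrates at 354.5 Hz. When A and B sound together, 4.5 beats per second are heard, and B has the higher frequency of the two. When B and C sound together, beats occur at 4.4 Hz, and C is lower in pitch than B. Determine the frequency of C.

354.6 Hz

B is above A, so f_B = 354.5 + 4.5 = 359 Hz.
C is below B, so f_C = 359 − 4.4 = 354.6 Hz.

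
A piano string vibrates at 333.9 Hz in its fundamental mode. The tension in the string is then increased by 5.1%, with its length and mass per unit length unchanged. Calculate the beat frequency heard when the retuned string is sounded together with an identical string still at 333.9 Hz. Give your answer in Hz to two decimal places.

For a string, f ∝ √T, so the new frequency is 333.9·√1.051 = 342.3086 Hz.
f_beat = |342.3086 − 333.9| = 8.41 Hz.

8.41 Hz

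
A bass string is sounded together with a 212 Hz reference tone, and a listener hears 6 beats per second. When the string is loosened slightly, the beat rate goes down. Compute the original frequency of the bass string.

|f − 212| = 6, so the bass string was at either 206 Hz or 218 Hz.
Reducing tension lowers a string's frequency; the adjustment lowers the bass string's frequency.
The beat rate fell, so the adjustment moved the bass string toward 212 Hz — it must have started above the reference.

218 Hz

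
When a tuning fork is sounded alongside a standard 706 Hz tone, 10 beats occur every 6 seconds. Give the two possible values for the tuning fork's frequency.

Beat frequency = 10/6 = 1.6667 Hz.
|f − 706| = 1.6667, so f = 706 ± 1.6667.

704.3333 Hz or 707.6667 Hz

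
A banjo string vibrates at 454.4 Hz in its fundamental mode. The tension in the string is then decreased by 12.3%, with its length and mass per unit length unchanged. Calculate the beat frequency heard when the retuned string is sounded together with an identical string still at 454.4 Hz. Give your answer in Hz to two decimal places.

For a string, f ∝ √T, so the new frequency is 454.4·√0.877 = 425.5378 Hz.
f_beat = |425.5378 − 454.4| = 28.86 Hz.

28.86 Hz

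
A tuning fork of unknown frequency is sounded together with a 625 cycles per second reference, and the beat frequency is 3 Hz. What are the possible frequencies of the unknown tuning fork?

622 Hz or 628 Hz

|f − 625| = 3, so f = 625 ± 3.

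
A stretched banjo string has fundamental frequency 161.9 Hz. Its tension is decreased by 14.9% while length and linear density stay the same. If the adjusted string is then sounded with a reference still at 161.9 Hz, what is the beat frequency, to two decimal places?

For a string, f ∝ √T, so the new frequency is 161.9·√0.851 = 149.3522 Hz.
f_beat = |149.3522 − 161.9| = 12.55 Hz.

12.55 Hz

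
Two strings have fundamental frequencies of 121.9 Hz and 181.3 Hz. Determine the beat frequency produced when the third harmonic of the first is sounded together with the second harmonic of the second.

3.1 Hz

Third harmonic of the first: 3·121.9 = 365.7 Hz.
Second harmonic of the second: 2·181.3 = 362.6 Hz.
f_beat = |365.7 − 362.6| = 3.1 Hz.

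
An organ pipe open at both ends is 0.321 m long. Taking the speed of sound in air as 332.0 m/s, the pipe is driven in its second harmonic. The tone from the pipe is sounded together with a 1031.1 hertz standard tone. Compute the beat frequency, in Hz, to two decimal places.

3.17 Hz

Open pipe: f_n = n·v/(2L) = 2·332.0/(2·0.321) = 1034.2679 Hz.
f_beat = |1034.2679 − 1031.1| = 3.17 Hz.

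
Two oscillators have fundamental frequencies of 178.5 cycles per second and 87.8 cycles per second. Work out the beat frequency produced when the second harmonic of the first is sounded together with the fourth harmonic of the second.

Second harmonic of the first: 2·178.5 = 357.0 Hz.
Fourth harmonic of the second: 4·87.8 = 351.2 Hz.
f_beat = |357.0 − 351.2| = 5.8 Hz.

5.8 Hz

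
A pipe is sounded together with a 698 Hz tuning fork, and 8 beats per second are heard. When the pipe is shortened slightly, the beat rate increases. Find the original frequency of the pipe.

706 Hz

|f − 698| = 8, so the pipe was at either 690 Hz or 706 Hz.
A shorter pipe has a higher fundamental; the adjustment raises the pipe's frequency.
The beat rate rose, so the adjustment moved the pipe further from 698 Hz — it was already above the reference.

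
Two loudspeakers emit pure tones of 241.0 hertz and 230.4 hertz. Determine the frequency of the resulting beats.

10.6 Hz

f_beat = |f₁ − f₂|.
|241.0 − 230.4| = 10.6 Hz.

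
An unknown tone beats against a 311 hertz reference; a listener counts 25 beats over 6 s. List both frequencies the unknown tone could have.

306.8333 Hz or 315.1667 Hz

Beat frequency = 25/6 = 4.1667 Hz.
|f − 311| = 4.1667, so f = 311 ± 4.1667.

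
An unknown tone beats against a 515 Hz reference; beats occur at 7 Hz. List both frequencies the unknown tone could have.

|f − 515| = 7, so f = 515 ± 7.

508 Hz or 522 Hz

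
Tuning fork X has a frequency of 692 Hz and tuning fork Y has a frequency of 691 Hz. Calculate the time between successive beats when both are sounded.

1.000 s

f_beat = |692 − 691| = 1 Hz.
Beat period T = 1 / f_beat = 1 / 1 s.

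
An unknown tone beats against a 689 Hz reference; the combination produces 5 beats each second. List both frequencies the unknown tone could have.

|f − 689| = 5, so f = 689 ± 5.

684 Hz or 694 Hz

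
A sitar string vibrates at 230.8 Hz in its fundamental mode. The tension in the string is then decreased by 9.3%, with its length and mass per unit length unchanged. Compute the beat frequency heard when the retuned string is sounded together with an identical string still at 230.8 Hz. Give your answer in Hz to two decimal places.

10.99 Hz

For a string, f ∝ √T, so the new frequency is 230.8·√0.907 = 219.8060 Hz.
f_beat = |219.8060 − 230.8| = 10.99 Hz.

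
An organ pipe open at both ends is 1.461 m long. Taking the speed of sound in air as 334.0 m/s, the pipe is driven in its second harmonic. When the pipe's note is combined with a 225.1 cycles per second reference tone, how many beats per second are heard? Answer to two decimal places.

3.51 Hz

Open pipe: f_n = n·v/(2L) = 2·334.0/(2·1.461) = 228.6105 Hz.
f_beat = |228.6105 − 225.1| = 3.51 Hz.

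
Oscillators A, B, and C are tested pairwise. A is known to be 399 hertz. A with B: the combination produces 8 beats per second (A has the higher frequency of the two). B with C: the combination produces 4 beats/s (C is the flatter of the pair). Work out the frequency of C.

B is below A, so f_B = 399 − 8 = 391 Hz.
C is below B, so f_C = 391 − 4 = 387 Hz.

387 Hz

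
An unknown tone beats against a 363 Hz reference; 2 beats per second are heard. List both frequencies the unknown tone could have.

361 Hz or 365 Hz

|f − 363| = 2, so f = 363 ± 2.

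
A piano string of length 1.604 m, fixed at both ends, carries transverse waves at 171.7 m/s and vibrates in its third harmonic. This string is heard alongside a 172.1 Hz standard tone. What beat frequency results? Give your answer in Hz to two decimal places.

For a string fixed at both ends, f_n = n·v/(2L) = 3·171.7/(2·1.604) = 160.5673 Hz.
f_beat = |160.5673 − 172.1| = 11.53 Hz.

11.53 Hz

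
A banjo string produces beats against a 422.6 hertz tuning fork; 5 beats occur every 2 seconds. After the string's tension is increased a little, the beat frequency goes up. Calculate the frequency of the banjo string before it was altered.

425.1 Hz

Beat frequency = 5/2 = 2.5 Hz.
|f − 422.6| = 2.5, so the banjo string was at either 420.1 Hz or 425.1 Hz.
Higher tension means higher frequency; the adjustment raises the banjo string's frequency.
The beat rate rose, so the adjustment moved the banjo string further from 422.6 Hz — it was already above the reference.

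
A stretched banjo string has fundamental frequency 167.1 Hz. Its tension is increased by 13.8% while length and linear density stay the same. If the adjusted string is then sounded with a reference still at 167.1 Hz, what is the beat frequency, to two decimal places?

11.16 Hz

For a string, f ∝ √T, so the new frequency is 167.1·√1.138 = 178.2574 Hz.
f_beat = |178.2574 − 167.1| = 11.16 Hz.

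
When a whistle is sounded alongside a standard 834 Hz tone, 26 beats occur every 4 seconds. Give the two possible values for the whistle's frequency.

Beat frequency = 26/4 = 6.5 Hz.
|f − 834| = 6.5, so f = 834 ± 6.5.

827.5 Hz or 840.5 Hz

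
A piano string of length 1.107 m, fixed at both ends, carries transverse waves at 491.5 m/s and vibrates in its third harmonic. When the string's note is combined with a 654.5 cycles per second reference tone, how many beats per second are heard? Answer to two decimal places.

For a string fixed at both ends, f_n = n·v/(2L) = 3·491.5/(2·1.107) = 665.9892 Hz.
f_beat = |665.9892 − 654.5| = 11.49 Hz.

11.49 Hz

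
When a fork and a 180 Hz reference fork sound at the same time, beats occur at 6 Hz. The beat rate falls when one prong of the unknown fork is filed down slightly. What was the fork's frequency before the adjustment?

174 Hz

|f − 180| = 6, so the fork was at either 174 Hz or 186 Hz.
Filing a prong removes mass and raises the fork's frequency; the adjustment raises the fork's frequency.
The beat rate fell, so the adjustment moved the fork toward 180 Hz — it must have started below the reference.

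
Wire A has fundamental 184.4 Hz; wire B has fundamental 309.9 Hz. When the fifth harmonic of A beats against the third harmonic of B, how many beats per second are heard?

Fifth harmonic of the first: 5·184.4 = 922.0 Hz.
Third harmonic of the second: 3·309.9 = 929.7 Hz.
f_beat = |922.0 − 929.7| = 7.7 Hz.

7.7 Hz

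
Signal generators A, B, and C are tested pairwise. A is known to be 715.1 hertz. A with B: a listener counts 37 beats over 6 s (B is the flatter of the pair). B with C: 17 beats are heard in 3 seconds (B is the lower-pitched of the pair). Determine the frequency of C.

714.6 Hz

A–B: Beat frequency = 37/6 = 6.1667 Hz.
B is below A, so f_B = 715.1 − 6.1667 = 708.9333 Hz.
B–C: Beat frequency = 17/3 = 5.6667 Hz.
C is above B, so f_C = 708.9333 + 5.6667 = 714.6 Hz.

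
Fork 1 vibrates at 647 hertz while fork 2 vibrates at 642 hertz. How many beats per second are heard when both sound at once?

The beat frequency equals the magnitude of the frequency difference.
|647 − 642| = 5 Hz.

5 Hz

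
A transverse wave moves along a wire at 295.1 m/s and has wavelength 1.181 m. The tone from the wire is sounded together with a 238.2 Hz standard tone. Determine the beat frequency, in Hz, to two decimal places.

Source frequency f = v/λ = 295.1/1.181 = 249.8730 Hz.
f_beat = |249.8730 − 238.2| = 11.67 Hz.

11.67 Hz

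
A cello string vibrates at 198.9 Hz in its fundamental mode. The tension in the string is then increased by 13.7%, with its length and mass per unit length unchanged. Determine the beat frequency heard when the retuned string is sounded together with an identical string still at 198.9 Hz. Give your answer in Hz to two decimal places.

13.19 Hz

For a string, f ∝ √T, so the new frequency is 198.9·√1.137 = 212.0875 Hz.
f_beat = |212.0875 − 198.9| = 13.19 Hz.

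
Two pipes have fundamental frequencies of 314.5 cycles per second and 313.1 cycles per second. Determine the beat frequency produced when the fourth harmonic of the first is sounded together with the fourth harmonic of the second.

5.6 Hz

Fourth harmonic of the first: 4·314.5 = 1258.0 Hz.
Fourth harmonic of the second: 4·313.1 = 1252.4 Hz.
f_beat = |1258.0 − 1252.4| = 5.6 Hz.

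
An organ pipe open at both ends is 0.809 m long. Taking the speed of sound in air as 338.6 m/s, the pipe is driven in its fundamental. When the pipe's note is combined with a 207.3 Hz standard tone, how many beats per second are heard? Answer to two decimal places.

Open pipe: f_n = n·v/(2L) = 1·338.6/(2·0.809) = 209.2707 Hz.
f_beat = |209.2707 − 207.3| = 1.97 Hz.

1.97 Hz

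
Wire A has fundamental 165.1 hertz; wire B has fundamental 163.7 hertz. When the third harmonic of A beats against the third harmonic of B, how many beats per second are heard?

Third harmonic of the first: 3·165.1 = 495.3 Hz.
Third harmonic of the second: 3·163.7 = 491.1 Hz.
f_beat = |495.3 − 491.1| = 4.2 Hz.

4.2 Hz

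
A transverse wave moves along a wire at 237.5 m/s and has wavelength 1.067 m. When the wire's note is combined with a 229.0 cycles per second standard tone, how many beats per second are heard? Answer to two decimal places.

6.41 Hz

Source frequency f = v/λ = 237.5/1.067 = 222.5867 Hz.
f_beat = |222.5867 − 229.0| = 6.41 Hz.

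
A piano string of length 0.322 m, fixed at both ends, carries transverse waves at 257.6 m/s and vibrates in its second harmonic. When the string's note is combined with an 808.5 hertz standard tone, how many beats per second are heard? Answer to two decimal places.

8.50 Hz

For a string fixed at both ends, f_n = n·v/(2L) = 2·257.6/(2·0.322) = 800.0000 Hz.
f_beat = |800.0000 − 808.5| = 8.50 Hz.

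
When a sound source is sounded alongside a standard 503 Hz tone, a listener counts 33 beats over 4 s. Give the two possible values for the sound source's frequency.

494.75 Hz or 511.25 Hz

Beat frequency = 33/4 = 8.25 Hz.
|f − 503| = 8.25, so f = 503 ± 8.25.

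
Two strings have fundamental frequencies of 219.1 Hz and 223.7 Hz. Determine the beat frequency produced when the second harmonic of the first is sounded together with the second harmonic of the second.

9.2 Hz

Second harmonic of the first: 2·219.1 = 438.2 Hz.
Second harmonic of the second: 2·223.7 = 447.4 Hz.
f_beat = |438.2 − 447.4| = 9.2 Hz.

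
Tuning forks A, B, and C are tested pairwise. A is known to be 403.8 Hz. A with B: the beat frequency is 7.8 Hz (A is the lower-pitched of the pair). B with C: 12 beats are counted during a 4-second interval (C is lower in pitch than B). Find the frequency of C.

B is above A, so f_B = 403.8 + 7.8 = 411.6 Hz.
B–C: Beat frequency = 12/4 = 3 Hz.
C is below B, so f_C = 411.6 − 3 = 408.6 Hz.

408.6 Hz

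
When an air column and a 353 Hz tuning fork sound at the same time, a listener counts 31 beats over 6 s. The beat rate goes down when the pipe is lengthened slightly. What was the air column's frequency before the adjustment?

Beat frequency = 31/6 = 5.1667 Hz.
|f − 353| = 5.1667, so the air column was at either 347.8333 Hz or 358.1667 Hz.
A longer pipe has a lower fundamental; the adjustment lowers the air column's frequency.
The beat rate fell, so the adjustment moved the air column toward 353 Hz — it must have started above the reference.

358.1667 Hz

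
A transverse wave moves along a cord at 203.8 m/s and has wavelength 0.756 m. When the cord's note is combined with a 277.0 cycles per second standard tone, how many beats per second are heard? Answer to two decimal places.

7.42 Hz

Source frequency f = v/λ = 203.8/0.756 = 269.5767 Hz.
f_beat = |269.5767 − 277.0| = 7.42 Hz.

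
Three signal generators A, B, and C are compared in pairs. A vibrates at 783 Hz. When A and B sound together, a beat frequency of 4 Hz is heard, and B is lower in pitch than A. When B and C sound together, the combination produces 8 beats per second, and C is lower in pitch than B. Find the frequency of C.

771 Hz

B is below A, so f_B = 783 − 4 = 779 Hz.
C is below B, so f_C = 779 − 8 = 771 Hz.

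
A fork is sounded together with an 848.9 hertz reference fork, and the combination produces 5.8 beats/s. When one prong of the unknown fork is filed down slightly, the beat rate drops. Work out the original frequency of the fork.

|f − 848.9| = 5.8, so the fork was at either 843.1 Hz or 854.7 Hz.
Filing a prong removes mass and raises the fork's frequency; the adjustment raises the fork's frequency.
The beat rate fell, so the adjustment moved the fork toward 848.9 Hz — it must have started below the reference.

843.1 Hz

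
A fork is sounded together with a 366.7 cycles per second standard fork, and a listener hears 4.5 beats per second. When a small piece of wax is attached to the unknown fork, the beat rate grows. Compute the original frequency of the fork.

|f − 366.7| = 4.5, so the fork was at either 362.2 Hz or 371.2 Hz.
Loading a fork with wax lowers its frequency; the adjustment lowers the fork's frequency.
The beat rate rose, so the adjustment moved the fork further from 366.7 Hz — it was already below the reference.

362.2 Hz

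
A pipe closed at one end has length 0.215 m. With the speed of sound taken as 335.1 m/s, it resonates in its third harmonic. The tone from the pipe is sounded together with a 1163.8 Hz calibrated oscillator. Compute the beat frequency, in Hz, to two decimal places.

Closed pipe (odd harmonics): f_n = n·v/(4L) = 3·335.1/(4·0.215) = 1168.9535 Hz.
f_beat = |1168.9535 − 1163.8| = 5.15 Hz.

5.15 Hz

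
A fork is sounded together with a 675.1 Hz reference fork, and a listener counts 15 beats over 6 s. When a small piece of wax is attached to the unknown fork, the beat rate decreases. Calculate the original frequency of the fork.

677.6 Hz

Beat frequency = 15/6 = 2.5 Hz.
|f − 675.1| = 2.5, so the fork was at either 672.6 Hz or 677.6 Hz.
Loading a fork with wax lowers its frequency; the adjustment lowers the fork's frequency.
The beat rate fell, so the adjustment moved the fork toward 675.1 Hz — it must have started above the reference.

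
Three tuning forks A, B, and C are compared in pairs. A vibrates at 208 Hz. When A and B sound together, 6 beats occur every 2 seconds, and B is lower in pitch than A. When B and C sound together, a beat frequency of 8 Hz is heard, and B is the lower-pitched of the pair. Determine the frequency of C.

A–B: Beat frequency = 6/2 = 3 Hz.
B is below A, so f_B = 208 − 3 = 205 Hz.
C is above B, so f_C = 205 + 8 = 213 Hz.

213 Hz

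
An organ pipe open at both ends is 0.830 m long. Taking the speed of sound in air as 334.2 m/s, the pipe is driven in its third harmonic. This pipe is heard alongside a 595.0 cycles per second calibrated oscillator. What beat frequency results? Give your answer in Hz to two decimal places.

8.98 Hz

Open pipe: f_n = n·v/(2L) = 3·334.2/(2·0.830) = 603.9759 Hz.
f_beat = |603.9759 − 595.0| = 8.98 Hz.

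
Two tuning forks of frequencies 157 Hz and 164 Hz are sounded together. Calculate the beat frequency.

7 Hz

The beat frequency equals the magnitude of the frequency difference.
|157 − 164| = 7 Hz.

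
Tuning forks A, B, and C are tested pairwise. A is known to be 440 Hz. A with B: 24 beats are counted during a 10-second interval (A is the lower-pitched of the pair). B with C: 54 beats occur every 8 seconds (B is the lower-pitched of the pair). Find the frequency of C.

A–B: Beat frequency = 24/10 = 2.4 Hz.
B is above A, so f_B = 440 + 2.4 = 442.4 Hz.
B–C: Beat frequency = 54/8 = 6.75 Hz.
C is above B, so f_C = 442.4 + 6.75 = 449.15 Hz.

449.15 Hz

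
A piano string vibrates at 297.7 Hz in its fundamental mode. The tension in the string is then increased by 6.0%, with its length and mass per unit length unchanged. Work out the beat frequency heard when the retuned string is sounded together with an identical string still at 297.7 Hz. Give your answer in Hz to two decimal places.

8.80 Hz

For a string, f ∝ √T, so the new frequency is 297.7·√1.060 = 306.5009 Hz.
f_beat = |306.5009 − 297.7| = 8.80 Hz.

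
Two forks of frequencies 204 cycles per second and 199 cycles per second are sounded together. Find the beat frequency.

5 Hz

The beat frequency equals the magnitude of the frequency difference.
|204 − 199| = 5 Hz.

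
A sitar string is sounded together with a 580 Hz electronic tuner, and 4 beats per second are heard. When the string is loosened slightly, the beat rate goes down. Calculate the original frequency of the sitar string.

584 Hz

|f − 580| = 4, so the sitar string was at either 576 Hz or 584 Hz.
Reducing tension lowers a string's frequency; the adjustment lowers the sitar string's frequency.
The beat rate fell, so the adjustment moved the sitar string toward 580 Hz — it must have started above the reference.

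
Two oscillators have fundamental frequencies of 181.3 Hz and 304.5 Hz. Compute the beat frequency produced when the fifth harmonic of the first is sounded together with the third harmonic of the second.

7.0 Hz

Fifth harmonic of the first: 5·181.3 = 906.5 Hz.
Third harmonic of the second: 3·304.5 = 913.5 Hz.
f_beat = |906.5 − 913.5| = 7.0 Hz.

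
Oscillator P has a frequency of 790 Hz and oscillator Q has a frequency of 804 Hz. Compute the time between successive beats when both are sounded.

f_beat = |790 − 804| = 14 Hz.
Beat period T = 1 / f_beat = 1 / 14 s.

0.071 s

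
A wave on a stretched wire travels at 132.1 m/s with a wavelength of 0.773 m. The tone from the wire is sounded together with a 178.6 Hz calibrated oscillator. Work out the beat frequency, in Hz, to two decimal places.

Source frequency f = v/λ = 132.1/0.773 = 170.8926 Hz.
f_beat = |170.8926 − 178.6| = 7.71 Hz.

7.71 Hz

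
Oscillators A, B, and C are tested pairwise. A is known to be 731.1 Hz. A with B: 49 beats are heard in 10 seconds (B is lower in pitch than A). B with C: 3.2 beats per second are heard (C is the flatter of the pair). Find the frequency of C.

723 Hz

A–B: Beat frequency = 49/10 = 4.9 Hz.
B is below A, so f_B = 731.1 − 4.9 = 726.2 Hz.
C is below B, so f_C = 726.2 − 3.2 = 723 Hz.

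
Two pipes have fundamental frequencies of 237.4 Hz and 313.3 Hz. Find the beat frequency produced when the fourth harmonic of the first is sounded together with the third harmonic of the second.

9.7 Hz

Fourth harmonic of the first: 4·237.4 = 949.6 Hz.
Third harmonic of the second: 3·313.3 = 939.9 Hz.
f_beat = |949.6 − 939.9| = 9.7 Hz.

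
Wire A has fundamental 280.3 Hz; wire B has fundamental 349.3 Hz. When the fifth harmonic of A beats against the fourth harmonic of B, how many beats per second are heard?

Fifth harmonic of the first: 5·280.3 = 1401.5 Hz.
Fourth harmonic of the second: 4·349.3 = 1397.2 Hz.
f_beat = |1401.5 − 1397.2| = 4.3 Hz.

4.3 Hz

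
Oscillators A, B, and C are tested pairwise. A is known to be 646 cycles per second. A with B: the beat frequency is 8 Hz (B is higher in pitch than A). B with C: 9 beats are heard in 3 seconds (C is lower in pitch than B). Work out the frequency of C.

B is above A, so f_B = 646 + 8 = 654 Hz.
B–C: Beat frequency = 9/3 = 3 Hz.
C is below B, so f_C = 654 − 3 = 651 Hz.

651 Hz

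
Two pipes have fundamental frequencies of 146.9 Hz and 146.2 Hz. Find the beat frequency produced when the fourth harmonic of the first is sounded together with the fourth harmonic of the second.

2.8 Hz

Fourth harmonic of the first: 4·146.9 = 587.6 Hz.
Fourth harmonic of the second: 4·146.2 = 584.8 Hz.
f_beat = |587.6 − 584.8| = 2.8 Hz.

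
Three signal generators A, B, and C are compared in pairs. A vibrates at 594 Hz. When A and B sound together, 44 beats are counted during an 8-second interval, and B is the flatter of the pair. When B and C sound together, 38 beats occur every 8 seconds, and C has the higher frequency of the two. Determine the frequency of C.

A–B: Beat frequency = 44/8 = 5.5 Hz.
B is below A, so f_B = 594 − 5.5 = 588.5 Hz.
B–C: Beat frequency = 38/8 = 4.75 Hz.
C is above B, so f_C = 588.5 + 4.75 = 593.25 Hz.

593.25 Hz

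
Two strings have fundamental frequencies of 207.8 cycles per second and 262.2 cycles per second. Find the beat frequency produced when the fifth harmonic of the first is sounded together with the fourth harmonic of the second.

Fifth harmonic of the first: 5·207.8 = 1039.0 Hz.
Fourth harmonic of the second: 4·262.2 = 1048.8 Hz.
f_beat = |1039.0 − 1048.8| = 9.8 Hz.

9.8 Hz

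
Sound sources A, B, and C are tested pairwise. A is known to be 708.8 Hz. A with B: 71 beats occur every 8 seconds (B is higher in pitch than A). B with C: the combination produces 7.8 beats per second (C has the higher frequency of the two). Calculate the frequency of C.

A–B: Beat frequency = 71/8 = 8.875 Hz.
B is above A, so f_B = 708.8 + 8.875 = 717.675 Hz.
C is above B, so f_C = 717.675 + 7.8 = 725.475 Hz.

725.475 Hz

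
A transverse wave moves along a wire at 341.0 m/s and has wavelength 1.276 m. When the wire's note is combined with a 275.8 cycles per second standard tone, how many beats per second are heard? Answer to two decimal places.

Source frequency f = v/λ = 341.0/1.276 = 267.2414 Hz.
f_beat = |267.2414 − 275.8| = 8.56 Hz.

8.56 Hz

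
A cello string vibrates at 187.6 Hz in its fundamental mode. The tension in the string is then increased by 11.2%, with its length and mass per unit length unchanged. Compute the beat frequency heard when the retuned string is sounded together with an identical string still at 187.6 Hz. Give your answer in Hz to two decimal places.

10.23 Hz

For a string, f ∝ √T, so the new frequency is 187.6·√1.112 = 197.8268 Hz.
f_beat = |197.8268 − 187.6| = 10.23 Hz.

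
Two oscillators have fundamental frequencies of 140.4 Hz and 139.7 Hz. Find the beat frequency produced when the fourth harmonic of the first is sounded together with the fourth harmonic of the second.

2.8 Hz

Fourth harmonic of the first: 4·140.4 = 561.6 Hz.
Fourth harmonic of the second: 4·139.7 = 558.8 Hz.
f_beat = |561.6 − 558.8| = 2.8 Hz.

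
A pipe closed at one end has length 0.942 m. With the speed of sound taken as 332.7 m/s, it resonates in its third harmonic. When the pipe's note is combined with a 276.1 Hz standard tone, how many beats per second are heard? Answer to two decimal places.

11.21 Hz

Closed pipe (odd harmonics): f_n = n·v/(4L) = 3·332.7/(4·0.942) = 264.8885 Hz.
f_beat = |264.8885 − 276.1| = 11.21 Hz.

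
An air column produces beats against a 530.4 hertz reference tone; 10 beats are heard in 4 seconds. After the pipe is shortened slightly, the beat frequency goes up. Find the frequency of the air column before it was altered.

532.9 Hz

Beat frequency = 10/4 = 2.5 Hz.
|f − 530.4| = 2.5, so the air column was at either 527.9 Hz or 532.9 Hz.
A shorter pipe has a higher fundamental; the adjustment raises the air column's frequency.
The beat rate rose, so the adjustment moved the air column further from 530.4 Hz — it was already above the reference.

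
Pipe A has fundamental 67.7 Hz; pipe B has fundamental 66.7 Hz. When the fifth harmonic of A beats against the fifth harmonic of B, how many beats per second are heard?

Fifth harmonic of the first: 5·67.7 = 338.5 Hz.
Fifth harmonic of the second: 5·66.7 = 333.5 Hz.
f_beat = |338.5 − 333.5| = 5.0 Hz.

5.0 Hz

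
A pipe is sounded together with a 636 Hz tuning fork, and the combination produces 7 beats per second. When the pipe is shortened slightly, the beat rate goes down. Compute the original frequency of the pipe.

629 Hz

|f − 636| = 7, so the pipe was at either 629 Hz or 643 Hz.
A shorter pipe has a higher fundamental; the adjustment raises the pipe's frequency.
The beat rate fell, so the adjustment moved the pipe toward 636 Hz — it must have started below the reference.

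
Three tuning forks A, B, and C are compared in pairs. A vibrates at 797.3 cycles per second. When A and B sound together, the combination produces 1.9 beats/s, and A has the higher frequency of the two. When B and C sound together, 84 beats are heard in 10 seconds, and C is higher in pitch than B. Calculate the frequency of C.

803.8 Hz

B is below A, so f_B = 797.3 − 1.9 = 795.4 Hz.
B–C: Beat frequency = 84/10 = 8.4 Hz.
C is above B, so f_C = 795.4 + 8.4 = 803.8 Hz.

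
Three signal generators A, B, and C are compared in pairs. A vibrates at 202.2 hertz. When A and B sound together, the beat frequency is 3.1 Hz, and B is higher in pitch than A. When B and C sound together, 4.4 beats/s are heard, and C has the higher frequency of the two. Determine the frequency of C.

209.7 Hz

B is above A, so f_B = 202.2 + 3.1 = 205.3 Hz.
C is above B, so f_C = 205.3 + 4.4 = 209.7 Hz.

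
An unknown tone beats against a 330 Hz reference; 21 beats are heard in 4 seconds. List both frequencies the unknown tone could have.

Beat frequency = 21/4 = 5.25 Hz.
|f − 330| = 5.25, so f = 330 ± 5.25.

324.75 Hz or 335.25 Hz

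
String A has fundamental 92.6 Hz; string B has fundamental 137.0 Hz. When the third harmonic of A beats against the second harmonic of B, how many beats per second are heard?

3.8 Hz

Third harmonic of the first: 3·92.6 = 277.8 Hz.
Second harmonic of the second: 2·137.0 = 274.0 Hz.
f_beat = |277.8 − 274.0| = 3.8 Hz.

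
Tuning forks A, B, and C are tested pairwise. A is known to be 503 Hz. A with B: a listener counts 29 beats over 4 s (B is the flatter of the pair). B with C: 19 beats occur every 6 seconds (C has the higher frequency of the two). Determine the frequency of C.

A–B: Beat frequency = 29/4 = 7.25 Hz.
B is below A, so f_B = 503 − 7.25 = 495.75 Hz.
B–C: Beat frequency = 19/6 = 3.1667 Hz.
C is above B, so f_C = 495.75 + 3.1667 = 498.9167 Hz.

498.9167 Hz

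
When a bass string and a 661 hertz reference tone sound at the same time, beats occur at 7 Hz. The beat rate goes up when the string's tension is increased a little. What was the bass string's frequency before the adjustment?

668 Hz

|f − 661| = 7, so the bass string was at either 654 Hz or 668 Hz.
Higher tension means higher frequency; the adjustment raises the bass string's frequency.
The beat rate rose, so the adjustment moved the bass string further from 661 Hz — it was already above the reference.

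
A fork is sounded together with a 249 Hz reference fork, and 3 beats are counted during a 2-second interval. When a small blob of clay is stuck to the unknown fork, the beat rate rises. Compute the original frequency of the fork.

247.5 Hz

Beat frequency = 3/2 = 1.5 Hz.
|f − 249| = 1.5, so the fork was at either 247.5 Hz or 250.5 Hz.
Adding mass to a fork lowers its frequency; the adjustment lowers the fork's frequency.
The beat rate rose, so the adjustment moved the fork further from 249 Hz — it was already below the reference.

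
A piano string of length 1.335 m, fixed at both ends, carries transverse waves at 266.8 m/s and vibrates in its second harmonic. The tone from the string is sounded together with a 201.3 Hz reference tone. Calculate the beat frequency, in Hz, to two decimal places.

1.45 Hz

For a string fixed at both ends, f_n = n·v/(2L) = 2·266.8/(2·1.335) = 199.8502 Hz.
f_beat = |199.8502 − 201.3| = 1.45 Hz.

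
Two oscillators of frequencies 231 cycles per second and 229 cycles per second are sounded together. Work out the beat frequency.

2 Hz

f_beat = |f₁ − f₂|.
|231 − 229| = 2 Hz.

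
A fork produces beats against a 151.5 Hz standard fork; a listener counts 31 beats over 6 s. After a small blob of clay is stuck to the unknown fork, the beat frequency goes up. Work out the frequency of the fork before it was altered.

Beat frequency = 31/6 = 5.1667 Hz.
|f − 151.5| = 5.1667, so the fork was at either 146.3333 Hz or 156.6667 Hz.
Adding mass to a fork lowers its frequency; the adjustment lowers the fork's frequency.
The beat rate rose, so the adjustment moved the fork further from 151.5 Hz — it was already below the reference.

146.3333 Hz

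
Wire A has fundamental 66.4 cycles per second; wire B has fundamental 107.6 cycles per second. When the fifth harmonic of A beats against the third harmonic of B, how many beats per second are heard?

Fifth harmonic of the first: 5·66.4 = 332.0 Hz.
Third harmonic of the second: 3·107.6 = 322.8 Hz.
f_beat = |332.0 − 322.8| = 9.2 Hz.

9.2 Hz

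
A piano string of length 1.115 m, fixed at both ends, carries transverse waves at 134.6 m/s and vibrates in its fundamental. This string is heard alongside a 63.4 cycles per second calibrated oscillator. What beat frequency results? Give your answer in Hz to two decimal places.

3.04 Hz

For a string fixed at both ends, f_n = n·v/(2L) = 1·134.6/(2·1.115) = 60.3587 Hz.
f_beat = |60.3587 − 63.4| = 3.04 Hz.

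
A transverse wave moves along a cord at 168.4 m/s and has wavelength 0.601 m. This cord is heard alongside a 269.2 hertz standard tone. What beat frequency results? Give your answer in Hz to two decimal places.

11.00 Hz

Source frequency f = v/λ = 168.4/0.601 = 280.1997 Hz.
f_beat = |280.1997 − 269.2| = 11.00 Hz.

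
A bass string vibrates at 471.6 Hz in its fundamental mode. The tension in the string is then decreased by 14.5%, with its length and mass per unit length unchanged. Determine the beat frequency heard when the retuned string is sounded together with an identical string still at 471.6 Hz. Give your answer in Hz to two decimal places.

For a string, f ∝ √T, so the new frequency is 471.6·√0.855 = 436.0706 Hz.
f_beat = |436.0706 − 471.6| = 35.53 Hz.

35.53 Hz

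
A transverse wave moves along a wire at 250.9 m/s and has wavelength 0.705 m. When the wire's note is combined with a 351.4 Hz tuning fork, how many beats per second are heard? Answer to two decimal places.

Source frequency f = v/λ = 250.9/0.705 = 355.8865 Hz.
f_beat = |355.8865 − 351.4| = 4.49 Hz.

4.49 Hz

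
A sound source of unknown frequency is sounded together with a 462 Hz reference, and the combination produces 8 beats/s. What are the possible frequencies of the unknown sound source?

|f − 462| = 8, so f = 462 ± 8.

454 Hz or 470 Hz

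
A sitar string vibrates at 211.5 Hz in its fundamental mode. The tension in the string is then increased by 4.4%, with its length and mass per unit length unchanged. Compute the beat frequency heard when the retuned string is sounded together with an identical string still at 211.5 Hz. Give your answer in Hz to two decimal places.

For a string, f ∝ √T, so the new frequency is 211.5·√1.044 = 216.1029 Hz.
f_beat = |216.1029 − 211.5| = 4.60 Hz.

4.60 Hz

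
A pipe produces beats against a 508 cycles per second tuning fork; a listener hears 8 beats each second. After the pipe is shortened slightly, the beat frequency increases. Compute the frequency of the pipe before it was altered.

|f − 508| = 8, so the pipe was at either 500 Hz or 516 Hz.
A shorter pipe has a higher fundamental; the adjustment raises the pipe's frequency.
The beat rate rose, so the adjustment moved the pipe further from 508 Hz — it was already above the reference.

516 Hz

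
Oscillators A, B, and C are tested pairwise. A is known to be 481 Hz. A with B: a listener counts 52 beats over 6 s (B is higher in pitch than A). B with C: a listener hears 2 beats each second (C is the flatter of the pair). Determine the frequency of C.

487.6667 Hz

A–B: Beat frequency = 52/6 = 8.6667 Hz.
B is above A, so f_B = 481 + 8.6667 = 489.6667 Hz.
C is below B, so f_C = 489.6667 − 2 = 487.6667 Hz.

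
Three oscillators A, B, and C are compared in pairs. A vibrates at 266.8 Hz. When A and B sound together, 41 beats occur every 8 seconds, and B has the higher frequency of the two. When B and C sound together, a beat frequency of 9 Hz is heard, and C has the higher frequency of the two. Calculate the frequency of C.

A–B: Beat frequency = 41/8 = 5.125 Hz.
B is above A, so f_B = 266.8 + 5.125 = 271.925 Hz.
C is above B, so f_C = 271.925 + 9 = 280.925 Hz.

280.925 Hz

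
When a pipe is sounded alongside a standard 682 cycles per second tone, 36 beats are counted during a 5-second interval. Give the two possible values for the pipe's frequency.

Beat frequency = 36/5 = 7.2 Hz.
|f − 682| = 7.2, so f = 682 ± 7.2.

674.8 Hz or 689.2 Hz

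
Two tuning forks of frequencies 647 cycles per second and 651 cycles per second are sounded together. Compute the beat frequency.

The beat frequency equals the magnitude of the frequency difference.
|647 − 651| = 4 Hz.

4 Hz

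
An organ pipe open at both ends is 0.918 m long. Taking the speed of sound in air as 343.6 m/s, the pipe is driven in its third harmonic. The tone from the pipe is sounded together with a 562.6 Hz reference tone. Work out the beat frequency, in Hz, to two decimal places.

Open pipe: f_n = n·v/(2L) = 3·343.6/(2·0.918) = 561.4379 Hz.
f_beat = |561.4379 − 562.6| = 1.16 Hz.

1.16 Hz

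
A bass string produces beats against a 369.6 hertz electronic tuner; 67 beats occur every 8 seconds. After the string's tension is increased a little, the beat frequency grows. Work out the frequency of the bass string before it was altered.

377.975 Hz

Beat frequency = 67/8 = 8.375 Hz.
|f − 369.6| = 8.375, so the bass string was at either 361.225 Hz or 377.975 Hz.
Higher tension means higher frequency; the adjustment raises the bass string's frequency.
The beat rate rose, so the adjustment moved the bass string further from 369.6 Hz — it was already above the reference.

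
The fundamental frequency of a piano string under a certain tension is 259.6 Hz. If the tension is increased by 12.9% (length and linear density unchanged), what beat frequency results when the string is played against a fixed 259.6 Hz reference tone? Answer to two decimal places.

For a string, f ∝ √T, so the new frequency is 259.6·√1.129 = 275.8365 Hz.
f_beat = |275.8365 − 259.6| = 16.24 Hz.

16.24 Hz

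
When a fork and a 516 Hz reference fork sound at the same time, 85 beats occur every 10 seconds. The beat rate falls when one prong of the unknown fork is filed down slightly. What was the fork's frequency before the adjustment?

507.5 Hz

Beat frequency = 85/10 = 8.5 Hz.
|f − 516| = 8.5, so the fork was at either 507.5 Hz or 524.5 Hz.
Filing a prong removes mass and raises the fork's frequency; the adjustment raises the fork's frequency.
The beat rate fell, so the adjustment moved the fork toward 516 Hz — it must have started below the reference.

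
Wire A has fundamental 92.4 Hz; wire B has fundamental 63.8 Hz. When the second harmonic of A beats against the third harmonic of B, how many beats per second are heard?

Second harmonic of the first: 2·92.4 = 184.8 Hz.
Third harmonic of the second: 3·63.8 = 191.4 Hz.
f_beat = |184.8 − 191.4| = 6.6 Hz.

6.6 Hz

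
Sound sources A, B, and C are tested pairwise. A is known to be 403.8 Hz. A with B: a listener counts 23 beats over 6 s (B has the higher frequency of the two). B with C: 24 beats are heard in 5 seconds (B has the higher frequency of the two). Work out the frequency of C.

A–B: Beat frequency = 23/6 = 3.8333 Hz.
B is above A, so f_B = 403.8 + 3.8333 = 407.6333 Hz.
B–C: Beat frequency = 24/5 = 4.8 Hz.
C is below B, so f_C = 407.6333 − 4.8 = 402.8333 Hz.

402.8333 Hz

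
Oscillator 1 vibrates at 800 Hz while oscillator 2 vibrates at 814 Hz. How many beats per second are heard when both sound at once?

The beat frequency equals the magnitude of the frequency difference.
|800 − 814| = 14 Hz.

14 Hz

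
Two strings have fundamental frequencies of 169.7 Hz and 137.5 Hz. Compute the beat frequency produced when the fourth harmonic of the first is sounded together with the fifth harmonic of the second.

8.7 Hz

Fourth harmonic of the first: 4·169.7 = 678.8 Hz.
Fifth harmonic of the second: 5·137.5 = 687.5 Hz.
f_beat = |678.8 − 687.5| = 8.7 Hz.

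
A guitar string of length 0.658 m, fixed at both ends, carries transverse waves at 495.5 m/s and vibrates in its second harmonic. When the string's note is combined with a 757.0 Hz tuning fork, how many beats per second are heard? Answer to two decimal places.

For a string fixed at both ends, f_n = n·v/(2L) = 2·495.5/(2·0.658) = 753.0395 Hz.
f_beat = |753.0395 − 757.0| = 3.96 Hz.

3.96 Hz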